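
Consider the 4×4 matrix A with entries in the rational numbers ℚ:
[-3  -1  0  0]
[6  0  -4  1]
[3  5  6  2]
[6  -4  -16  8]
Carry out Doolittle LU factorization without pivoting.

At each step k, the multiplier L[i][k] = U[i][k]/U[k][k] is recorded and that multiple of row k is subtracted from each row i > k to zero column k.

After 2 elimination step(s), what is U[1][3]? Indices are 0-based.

k=0: U[0][0]=-3
  eliminate (1,0): mult=-2, new row 1: (0, -2, -4, 1); set L[1][0]=-2
  eliminate (2,0): mult=-1, new row 2: (0, 4, 6, 2); set L[2][0]=-1
  eliminate (3,0): mult=-2, new row 3: (0, -6, -16, 8); set L[3][0]=-2
k=1: U[1][1]=-2
  eliminate (2,1): mult=-2, new row 2: (0, 0, -2, 4); set L[2][1]=-2
  eliminate (3,1): mult=3, new row 3: (0, 0, -4, 5); set L[3][1]=3

U[1][3] = 1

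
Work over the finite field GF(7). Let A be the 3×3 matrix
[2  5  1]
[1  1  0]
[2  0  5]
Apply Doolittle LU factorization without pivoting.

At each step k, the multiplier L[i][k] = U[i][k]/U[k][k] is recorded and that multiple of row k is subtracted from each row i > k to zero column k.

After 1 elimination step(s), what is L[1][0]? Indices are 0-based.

Step 1: pivot at (0,0) is 2.
  row1 ← row1 − (4)·row0  ⇒  L[1][0]=4, U row1=(0, 2, 3)
  row2 ← row2 − (1)·row0  ⇒  L[2][0]=1, U row2=(0, 2, 4)

L[1][0] = 4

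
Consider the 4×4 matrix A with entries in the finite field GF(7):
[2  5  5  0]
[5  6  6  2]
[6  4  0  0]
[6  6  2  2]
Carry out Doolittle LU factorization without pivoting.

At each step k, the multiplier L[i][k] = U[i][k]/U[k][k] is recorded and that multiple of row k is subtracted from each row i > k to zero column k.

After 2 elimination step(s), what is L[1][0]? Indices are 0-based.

L[1][0] = 6

Step 1: pivot at (0,0) is 2.
  row1 ← row1 − (6)·row0  ⇒  L[1][0]=6, U row1=(0, 4, 4, 2)
  row2 ← row2 − (3)·row0  ⇒  L[2][0]=3, U row2=(0, 3, 6, 0)
  row3 ← row3 − (3)·row0  ⇒  L[3][0]=3, U row3=(0, 5, 1, 2)
Step 2: pivot at (1,1) is 4.
  row2 ← row2 − (6)·row1  ⇒  L[2][1]=6, U row2=(0, 0, 3, 2)
  row3 ← row3 − (3)·row1  ⇒  L[3][1]=3, U row3=(0, 0, 3, 3)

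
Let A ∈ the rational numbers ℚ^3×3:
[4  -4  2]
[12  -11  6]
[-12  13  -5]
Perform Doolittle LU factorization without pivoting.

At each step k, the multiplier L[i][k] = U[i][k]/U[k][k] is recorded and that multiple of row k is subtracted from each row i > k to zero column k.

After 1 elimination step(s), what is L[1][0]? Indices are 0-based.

Step 1: pivot at (0,0) is 4.
  row1 ← row1 − (3)·row0  ⇒  L[1][0]=3, U row1=(0, 1, 0)
  row2 ← row2 − (-3)·row0  ⇒  L[2][0]=-3, U row2=(0, 1, 1)

L[1][0] = 3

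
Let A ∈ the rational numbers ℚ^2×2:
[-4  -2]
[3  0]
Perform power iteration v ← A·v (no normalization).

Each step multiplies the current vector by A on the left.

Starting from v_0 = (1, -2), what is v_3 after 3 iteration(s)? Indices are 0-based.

v_0 = (1, -2).
v_1 = A·v_0 = (0, 3).
v_2 = A·v_1 = (-6, 0).
v_3 = A·v_2 = (24, -18).

v_3 = (24, -18)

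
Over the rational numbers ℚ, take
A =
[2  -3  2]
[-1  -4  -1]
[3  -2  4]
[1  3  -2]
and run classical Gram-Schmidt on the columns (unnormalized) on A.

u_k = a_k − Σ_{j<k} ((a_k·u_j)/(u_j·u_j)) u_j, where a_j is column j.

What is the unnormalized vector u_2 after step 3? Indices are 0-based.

Step 1: u_0 = a_0 = (2, -1, 3, 1).
Step 2: u_1 = a_1 − (-1/3)·u_0 = (-7/3, -13/3, -1, 10/3).
Step 3: u_2 = a_2 − (1)·u_0 − (-33/109)·u_1 = (-77/109, -143/109, 76/109, -217/109).

u_2 = (-77/109, -143/109, 76/109, -217/109)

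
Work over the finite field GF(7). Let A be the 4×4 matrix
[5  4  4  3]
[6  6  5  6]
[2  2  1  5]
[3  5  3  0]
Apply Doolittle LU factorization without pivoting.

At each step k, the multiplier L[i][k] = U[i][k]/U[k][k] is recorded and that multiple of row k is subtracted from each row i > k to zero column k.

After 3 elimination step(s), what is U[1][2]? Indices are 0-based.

k=0: U[0][0]=5
  eliminate (1,0): mult=4, new row 1: (0, 4, 3, 1); set L[1][0]=4
  eliminate (2,0): mult=6, new row 2: (0, 6, 5, 1); set L[2][0]=6
  eliminate (3,0): mult=2, new row 3: (0, 4, 2, 1); set L[3][0]=2
k=1: U[1][1]=4
  eliminate (2,1): mult=5, new row 2: (0, 0, 4, 3); set L[2][1]=5
  eliminate (3,1): mult=1, new row 3: (0, 0, 6, 0); set L[3][1]=1
k=2: U[2][2]=4
  eliminate (3,2): mult=5, new row 3: (0, 0, 0, 6); set L[3][2]=5

U[1][2] = 3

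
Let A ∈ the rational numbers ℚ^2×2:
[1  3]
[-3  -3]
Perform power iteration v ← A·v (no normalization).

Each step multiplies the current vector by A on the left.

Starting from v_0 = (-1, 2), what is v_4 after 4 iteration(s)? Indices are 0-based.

v_4 = (68, -24)

v_0 = (-1, 2).
v_1 = A·v_0 = (5, -3).
v_2 = A·v_1 = (-4, -6).
v_3 = A·v_2 = (-22, 30).
v_4 = A·v_3 = (68, -24).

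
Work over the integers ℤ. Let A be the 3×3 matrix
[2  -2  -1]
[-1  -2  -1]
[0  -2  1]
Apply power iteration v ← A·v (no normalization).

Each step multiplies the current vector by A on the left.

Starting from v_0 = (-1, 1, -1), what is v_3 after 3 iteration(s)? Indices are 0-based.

v_3 = (-15, -6, -15)

v_0 = (-1, 1, -1).
v_1 = A·v_0 = (-3, 0, -3).
v_2 = A·v_1 = (-3, 6, -3).
v_3 = A·v_2 = (-15, -6, -15).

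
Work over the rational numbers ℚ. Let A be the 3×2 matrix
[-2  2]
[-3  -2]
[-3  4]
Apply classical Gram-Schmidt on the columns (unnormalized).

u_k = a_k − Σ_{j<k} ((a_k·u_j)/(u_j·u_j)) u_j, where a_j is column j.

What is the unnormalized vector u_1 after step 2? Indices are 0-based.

Step 1: u_0 = a_0 = (-2, -3, -3).
Step 2: u_1 = a_1 − (-5/11)·u_0 = (12/11, -37/11, 29/11).

u_1 = (12/11, -37/11, 29/11)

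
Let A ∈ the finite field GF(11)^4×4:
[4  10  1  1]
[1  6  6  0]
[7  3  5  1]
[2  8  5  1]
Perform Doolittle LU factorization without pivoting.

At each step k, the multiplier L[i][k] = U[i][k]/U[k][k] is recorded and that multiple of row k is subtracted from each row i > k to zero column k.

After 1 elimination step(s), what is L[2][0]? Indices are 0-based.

k=0: U[0][0]=4
  eliminate (1,0): mult=3, new row 1: (0, 9, 3, 8); set L[1][0]=3
  eliminate (2,0): mult=10, new row 2: (0, 2, 6, 2); set L[2][0]=10
  eliminate (3,0): mult=6, new row 3: (0, 3, 10, 6); set L[3][0]=6

L[2][0] = 10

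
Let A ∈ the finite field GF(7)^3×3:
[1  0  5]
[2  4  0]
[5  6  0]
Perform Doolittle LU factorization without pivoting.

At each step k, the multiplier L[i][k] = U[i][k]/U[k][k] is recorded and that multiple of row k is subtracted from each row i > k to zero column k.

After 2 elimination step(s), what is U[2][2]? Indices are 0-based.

U[2][2] = 4

Step 1: pivot at (0,0) is 1.
  row1 ← row1 − (2)·row0  ⇒  L[1][0]=2, U row1=(0, 4, 4)
  row2 ← row2 − (5)·row0  ⇒  L[2][0]=5, U row2=(0, 6, 3)
Step 2: pivot at (1,1) is 4.
  row2 ← row2 − (5)·row1  ⇒  L[2][1]=5, U row2=(0, 0, 4)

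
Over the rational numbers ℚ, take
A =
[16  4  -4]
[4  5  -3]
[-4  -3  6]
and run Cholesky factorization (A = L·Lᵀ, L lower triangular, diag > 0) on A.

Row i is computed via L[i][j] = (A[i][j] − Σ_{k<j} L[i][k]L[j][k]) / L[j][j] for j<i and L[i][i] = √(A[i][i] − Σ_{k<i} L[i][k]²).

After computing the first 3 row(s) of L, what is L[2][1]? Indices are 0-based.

L[2][1] = -1

Step 1: L[0][0] = √(16) = 4.
  L[1][0] = (4) / L[0][0] = 1.
Step 2: L[1][1] = √(4) = 2.
  L[2][0] = (-4) / L[0][0] = -1.
  L[2][1] = (-2) / L[1][1] = -1.
Step 3: L[2][2] = √(4) = 2.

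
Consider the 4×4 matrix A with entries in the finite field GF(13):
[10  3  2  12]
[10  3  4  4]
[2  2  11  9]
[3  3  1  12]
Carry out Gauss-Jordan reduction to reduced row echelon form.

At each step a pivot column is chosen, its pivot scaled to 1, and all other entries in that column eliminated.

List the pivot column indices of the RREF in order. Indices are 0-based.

step 1: normalize row 0 (÷10) = (1, 12, 8, 9)
  row 1: subtract 10×row0 = (0, 0, 2, 5)
  row 2: subtract 2×row0 = (0, 4, 8, 4)
  row 3: subtract 3×row0 = (0, 6, 3, 11)
step 2: exchange rows 1,2
step 2: normalize row 1 (÷4) = (0, 1, 2, 1)
  row 0: subtract 12×row1 = (1, 0, 10, 10)
  row 3: subtract 6×row1 = (0, 0, 4, 5)
step 3: normalize row 2 (÷2) = (0, 0, 1, 9)
  row 0: subtract 10×row2 = (1, 0, 0, 11)
  row 1: subtract 2×row2 = (0, 1, 0, 9)
  row 3: subtract 4×row2 = (0, 0, 0, 8)
step 4: normalize row 3 (÷8) = (0, 0, 0, 1)
  row 0: subtract 11×row3 = (1, 0, 0, 0)
  row 1: subtract 9×row3 = (0, 1, 0, 0)
  row 2: subtract 9×row3 = (0, 0, 1, 0)

pivot columns: 0, 1, 2, 3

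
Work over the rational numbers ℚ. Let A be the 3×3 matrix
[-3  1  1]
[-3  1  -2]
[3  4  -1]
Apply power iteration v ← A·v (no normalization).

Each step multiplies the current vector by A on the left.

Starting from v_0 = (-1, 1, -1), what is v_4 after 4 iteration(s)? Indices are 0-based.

v_0 = (-1, 1, -1).
v_1 = A·v_0 = (3, 6, 2).
v_2 = A·v_1 = (-1, -7, 31).
v_3 = A·v_2 = (27, -66, -62).
v_4 = A·v_3 = (-209, -23, -121).

v_4 = (-209, -23, -121)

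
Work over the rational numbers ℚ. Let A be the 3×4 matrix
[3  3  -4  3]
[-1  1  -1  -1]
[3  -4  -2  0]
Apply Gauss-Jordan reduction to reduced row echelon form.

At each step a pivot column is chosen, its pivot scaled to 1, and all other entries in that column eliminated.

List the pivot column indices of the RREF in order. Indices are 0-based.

pivot columns: 0, 1, 2

[1] R0 /= 3  ⇒  (1, 1, -4/3, 1)
     R1 -= -1·R0  ⇒  (0, 2, -7/3, 0)
     R2 -= 3·R0  ⇒  (0, -7, 2, -3)
[2] R1 /= 2  ⇒  (0, 1, -7/6, 0)
     R0 -= 1·R1  ⇒  (1, 0, -1/6, 1)
     R2 -= -7·R1  ⇒  (0, 0, -37/6, -3)
[3] R2 /= -37/6  ⇒  (0, 0, 1, 18/37)
     R0 -= -1/6·R2  ⇒  (1, 0, 0, 40/37)
     R1 -= -7/6·R2  ⇒  (0, 1, 0, 21/37)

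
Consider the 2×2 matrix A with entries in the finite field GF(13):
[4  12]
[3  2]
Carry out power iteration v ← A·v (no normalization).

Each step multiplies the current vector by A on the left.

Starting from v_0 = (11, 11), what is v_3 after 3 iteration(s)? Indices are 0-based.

v_0 = (11, 11).
v_1 = A·v_0 = (7, 3).
v_2 = A·v_1 = (12, 1).
v_3 = A·v_2 = (8, 12).

v_3 = (8, 12)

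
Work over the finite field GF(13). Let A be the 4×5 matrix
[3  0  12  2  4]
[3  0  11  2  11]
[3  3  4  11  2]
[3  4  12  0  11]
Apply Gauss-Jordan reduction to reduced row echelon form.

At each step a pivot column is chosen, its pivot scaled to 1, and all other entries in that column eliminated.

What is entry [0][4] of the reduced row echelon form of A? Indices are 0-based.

M[0][4] = 9

pivot(0,0)=3: scale R0 → (1, 0, 4, 5, 10)
  clear (1,0): R1 −= (3)R0 → (0, 0, 12, 0, 7)
  clear (2,0): R2 −= (3)R0 → (0, 3, 5, 9, 11)
  clear (3,0): R3 −= (3)R0 → (0, 4, 0, 11, 7)
pivot(1,1): swap R1↔R2
pivot(1,1)=3: scale R1 → (0, 1, 6, 3, 8)
  clear (3,1): R3 −= (4)R1 → (0, 0, 2, 12, 1)
pivot(2,2)=12: scale R2 → (0, 0, 1, 0, 6)
  clear (0,2): R0 −= (4)R2 → (1, 0, 0, 5, 12)
  clear (1,2): R1 −= (6)R2 → (0, 1, 0, 3, 11)
  clear (3,2): R3 −= (2)R2 → (0, 0, 0, 12, 2)
pivot(3,3)=12: scale R3 → (0, 0, 0, 1, 11)
  clear (0,3): R0 −= (5)R3 → (1, 0, 0, 0, 9)
  clear (1,3): R1 −= (3)R3 → (0, 1, 0, 0, 4)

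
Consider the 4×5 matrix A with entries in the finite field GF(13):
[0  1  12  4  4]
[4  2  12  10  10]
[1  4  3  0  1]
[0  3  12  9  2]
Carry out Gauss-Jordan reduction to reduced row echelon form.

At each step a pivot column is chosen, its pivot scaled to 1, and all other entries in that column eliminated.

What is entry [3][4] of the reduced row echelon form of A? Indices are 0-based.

M[3][4] = 3

[1] R0 <-> R1
[1] R0 /= 4  ⇒  (1, 7, 3, 9, 9)
     R2 -= 1·R0  ⇒  (0, 10, 0, 4, 5)
[2] R1 /= 1  ⇒  (0, 1, 12, 4, 4)
     R0 -= 7·R1  ⇒  (1, 0, 10, 7, 7)
     R2 -= 10·R1  ⇒  (0, 0, 10, 3, 4)
     R3 -= 3·R1  ⇒  (0, 0, 2, 10, 3)
[3] R2 /= 10  ⇒  (0, 0, 1, 12, 3)
     R0 -= 10·R2  ⇒  (1, 0, 0, 4, 3)
     R1 -= 12·R2  ⇒  (0, 1, 0, 3, 7)
     R3 -= 2·R2  ⇒  (0, 0, 0, 12, 10)
[4] R3 /= 12  ⇒  (0, 0, 0, 1, 3)
     R0 -= 4·R3  ⇒  (1, 0, 0, 0, 4)
     R1 -= 3·R3  ⇒  (0, 1, 0, 0, 11)
     R2 -= 12·R3  ⇒  (0, 0, 1, 0, 6)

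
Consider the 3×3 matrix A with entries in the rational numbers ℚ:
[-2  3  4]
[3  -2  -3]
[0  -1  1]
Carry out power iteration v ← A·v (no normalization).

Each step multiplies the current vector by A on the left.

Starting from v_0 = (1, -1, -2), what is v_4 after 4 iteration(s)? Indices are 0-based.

v_4 = (1799, -1768, -271)

v_0 = (1, -1, -2).
v_1 = A·v_0 = (-13, 11, -1).
v_2 = A·v_1 = (55, -58, -12).
v_3 = A·v_2 = (-332, 317, 46).
v_4 = A·v_3 = (1799, -1768, -271).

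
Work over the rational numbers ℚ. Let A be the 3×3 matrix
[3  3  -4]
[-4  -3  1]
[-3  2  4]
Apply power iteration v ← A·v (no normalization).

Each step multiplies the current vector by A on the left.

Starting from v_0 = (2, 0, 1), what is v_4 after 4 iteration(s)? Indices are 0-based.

v_4 = (549, -466, -714)

v_0 = (2, 0, 1).
v_1 = A·v_0 = (2, -7, -2).
v_2 = A·v_1 = (-7, 11, -28).
v_3 = A·v_2 = (124, -33, -69).
v_4 = A·v_3 = (549, -466, -714).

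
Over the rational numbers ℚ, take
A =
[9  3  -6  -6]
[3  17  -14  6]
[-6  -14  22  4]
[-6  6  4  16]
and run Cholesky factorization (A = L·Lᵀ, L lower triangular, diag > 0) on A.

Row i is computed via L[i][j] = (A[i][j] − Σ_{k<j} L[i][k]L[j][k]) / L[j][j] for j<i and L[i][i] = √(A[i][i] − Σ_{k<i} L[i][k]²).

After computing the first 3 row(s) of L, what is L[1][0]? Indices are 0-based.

L[1][0] = 1

Step 1: L[0][0] = √(9) = 3.
  L[1][0] = (3) / L[0][0] = 1.
Step 2: L[1][1] = √(16) = 4.
  L[2][0] = (-6) / L[0][0] = -2.
  L[2][1] = (-12) / L[1][1] = -3.
Step 3: L[2][2] = √(9) = 3.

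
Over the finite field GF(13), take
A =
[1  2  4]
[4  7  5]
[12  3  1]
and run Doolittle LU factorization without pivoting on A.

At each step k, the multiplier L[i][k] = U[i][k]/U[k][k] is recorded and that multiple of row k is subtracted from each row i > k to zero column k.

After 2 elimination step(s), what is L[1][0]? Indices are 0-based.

k=0: U[0][0]=1
  eliminate (1,0): mult=4, new row 1: (0, 12, 2); set L[1][0]=4
  eliminate (2,0): mult=12, new row 2: (0, 5, 5); set L[2][0]=12
k=1: U[1][1]=12
  eliminate (2,1): mult=8, new row 2: (0, 0, 2); set L[2][1]=8

L[1][0] = 4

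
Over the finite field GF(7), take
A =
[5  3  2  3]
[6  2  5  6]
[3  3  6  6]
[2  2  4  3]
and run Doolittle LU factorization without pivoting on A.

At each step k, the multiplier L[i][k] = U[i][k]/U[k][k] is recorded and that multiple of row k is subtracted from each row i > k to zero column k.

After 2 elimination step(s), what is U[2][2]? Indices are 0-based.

U[2][2] = 5

[col 0] pivot 5
  R1 -= 4*R0 → (0, 4, 4, 1)  (L[1][0] := 4)
  R2 -= 2*R0 → (0, 4, 2, 0)  (L[2][0] := 2)
  R3 -= 6*R0 → (0, 5, 6, 6)  (L[3][0] := 6)
[col 1] pivot 4
  R2 -= 1*R1 → (0, 0, 5, 6)  (L[2][1] := 1)
  R3 -= 3*R1 → (0, 0, 1, 3)  (L[3][1] := 3)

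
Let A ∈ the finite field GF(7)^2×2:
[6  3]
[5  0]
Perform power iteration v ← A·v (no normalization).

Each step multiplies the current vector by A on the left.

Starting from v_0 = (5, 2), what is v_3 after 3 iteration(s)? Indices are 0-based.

v_0 = (5, 2).
v_1 = A·v_0 = (1, 4).
v_2 = A·v_1 = (4, 5).
v_3 = A·v_2 = (4, 6).

v_3 = (4, 6)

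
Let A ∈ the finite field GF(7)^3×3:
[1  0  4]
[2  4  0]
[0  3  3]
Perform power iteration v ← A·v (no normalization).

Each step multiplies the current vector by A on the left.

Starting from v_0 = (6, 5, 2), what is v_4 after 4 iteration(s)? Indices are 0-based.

v_0 = (6, 5, 2).
v_1 = A·v_0 = (0, 4, 0).
v_2 = A·v_1 = (0, 2, 5).
v_3 = A·v_2 = (6, 1, 0).
v_4 = A·v_3 = (6, 2, 3).

v_4 = (6, 2, 3)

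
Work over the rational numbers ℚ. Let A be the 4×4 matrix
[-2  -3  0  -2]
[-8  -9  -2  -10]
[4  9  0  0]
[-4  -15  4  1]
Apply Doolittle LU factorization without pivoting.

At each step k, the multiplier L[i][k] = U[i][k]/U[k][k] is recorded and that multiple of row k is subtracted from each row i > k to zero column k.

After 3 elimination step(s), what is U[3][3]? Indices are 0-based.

k=0: U[0][0]=-2
  eliminate (1,0): mult=4, new row 1: (0, 3, -2, -2); set L[1][0]=4
  eliminate (2,0): mult=-2, new row 2: (0, 3, 0, -4); set L[2][0]=-2
  eliminate (3,0): mult=2, new row 3: (0, -9, 4, 5); set L[3][0]=2
k=1: U[1][1]=3
  eliminate (2,1): mult=1, new row 2: (0, 0, 2, -2); set L[2][1]=1
  eliminate (3,1): mult=-3, new row 3: (0, 0, -2, -1); set L[3][1]=-3
k=2: U[2][2]=2
  eliminate (3,2): mult=-1, new row 3: (0, 0, 0, -3); set L[3][2]=-1

U[3][3] = -3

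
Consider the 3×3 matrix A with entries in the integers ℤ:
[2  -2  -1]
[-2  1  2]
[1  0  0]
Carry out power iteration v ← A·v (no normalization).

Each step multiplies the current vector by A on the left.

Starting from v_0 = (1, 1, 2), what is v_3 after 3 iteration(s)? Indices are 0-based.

v_3 = (-38, 27, -11)

v_0 = (1, 1, 2).
v_1 = A·v_0 = (-2, 3, 1).
v_2 = A·v_1 = (-11, 9, -2).
v_3 = A·v_2 = (-38, 27, -11).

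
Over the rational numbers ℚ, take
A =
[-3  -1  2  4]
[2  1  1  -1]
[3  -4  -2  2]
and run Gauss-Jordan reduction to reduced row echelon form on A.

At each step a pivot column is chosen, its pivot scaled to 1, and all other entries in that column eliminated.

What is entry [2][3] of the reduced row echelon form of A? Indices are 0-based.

M[2][3] = 31/35

[1] R0 /= -3  ⇒  (1, 1/3, -2/3, -4/3)
     R1 -= 2·R0  ⇒  (0, 1/3, 7/3, 5/3)
     R2 -= 3·R0  ⇒  (0, -5, 0, 6)
[2] R1 /= 1/3  ⇒  (0, 1, 7, 5)
     R0 -= 1/3·R1  ⇒  (1, 0, -3, -3)
     R2 -= -5·R1  ⇒  (0, 0, 35, 31)
[3] R2 /= 35  ⇒  (0, 0, 1, 31/35)
     R0 -= -3·R2  ⇒  (1, 0, 0, -12/35)
     R1 -= 7·R2  ⇒  (0, 1, 0, -6/5)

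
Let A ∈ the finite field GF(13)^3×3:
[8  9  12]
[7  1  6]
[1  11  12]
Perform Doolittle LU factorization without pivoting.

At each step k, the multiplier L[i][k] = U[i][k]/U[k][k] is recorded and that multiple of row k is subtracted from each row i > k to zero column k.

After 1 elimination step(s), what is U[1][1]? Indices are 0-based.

U[1][1] = 11

Step 1: pivot at (0,0) is 8.
  row1 ← row1 − (9)·row0  ⇒  L[1][0]=9, U row1=(0, 11, 2)
  row2 ← row2 − (5)·row0  ⇒  L[2][0]=5, U row2=(0, 5, 4)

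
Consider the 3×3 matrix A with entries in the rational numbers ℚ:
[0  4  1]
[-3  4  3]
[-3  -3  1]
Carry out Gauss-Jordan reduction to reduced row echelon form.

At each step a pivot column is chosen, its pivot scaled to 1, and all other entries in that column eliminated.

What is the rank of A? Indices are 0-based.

[1] R0 <-> R1
[1] R0 /= -3  ⇒  (1, -4/3, -1)
     R2 -= -3·R0  ⇒  (0, -7, -2)
[2] R1 /= 4  ⇒  (0, 1, 1/4)
     R0 -= -4/3·R1  ⇒  (1, 0, -2/3)
     R2 -= -7·R1  ⇒  (0, 0, -1/4)
[3] R2 /= -1/4  ⇒  (0, 0, 1)
     R0 -= -2/3·R2  ⇒  (1, 0, 0)
     R1 -= 1/4·R2  ⇒  (0, 1, 0)

rank = 3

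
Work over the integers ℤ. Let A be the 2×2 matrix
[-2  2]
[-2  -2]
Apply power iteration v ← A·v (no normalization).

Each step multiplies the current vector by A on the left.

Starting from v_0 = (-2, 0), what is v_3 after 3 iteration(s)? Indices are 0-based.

v_0 = (-2, 0).
v_1 = A·v_0 = (4, 4).
v_2 = A·v_1 = (0, -16).
v_3 = A·v_2 = (-32, 32).

v_3 = (-32, 32)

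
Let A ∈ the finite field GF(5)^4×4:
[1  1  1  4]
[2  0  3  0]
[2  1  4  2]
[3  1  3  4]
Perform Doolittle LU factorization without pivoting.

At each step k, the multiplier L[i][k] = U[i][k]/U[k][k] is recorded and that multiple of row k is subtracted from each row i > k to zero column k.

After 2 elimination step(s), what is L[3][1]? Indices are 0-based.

Step 1: pivot at (0,0) is 1.
  row1 ← row1 − (2)·row0  ⇒  L[1][0]=2, U row1=(0, 3, 1, 2)
  row2 ← row2 − (2)·row0  ⇒  L[2][0]=2, U row2=(0, 4, 2, 4)
  row3 ← row3 − (3)·row0  ⇒  L[3][0]=3, U row3=(0, 3, 0, 2)
Step 2: pivot at (1,1) is 3.
  row2 ← row2 − (3)·row1  ⇒  L[2][1]=3, U row2=(0, 0, 4, 3)
  row3 ← row3 − (1)·row1  ⇒  L[3][1]=1, U row3=(0, 0, 4, 0)

L[3][1] = 1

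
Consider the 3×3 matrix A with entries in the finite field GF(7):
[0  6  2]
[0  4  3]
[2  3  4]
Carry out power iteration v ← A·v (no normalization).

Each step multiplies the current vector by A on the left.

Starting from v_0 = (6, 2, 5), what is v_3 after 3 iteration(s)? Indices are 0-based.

v_3 = (2, 2, 6)

v_0 = (6, 2, 5).
v_1 = A·v_0 = (1, 2, 3).
v_2 = A·v_1 = (4, 3, 6).
v_3 = A·v_2 = (2, 2, 6).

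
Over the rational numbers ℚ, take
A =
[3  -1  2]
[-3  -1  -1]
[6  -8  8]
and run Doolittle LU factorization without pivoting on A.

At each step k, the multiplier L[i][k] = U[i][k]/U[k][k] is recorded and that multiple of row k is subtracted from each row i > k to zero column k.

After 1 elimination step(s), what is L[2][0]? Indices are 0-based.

L[2][0] = 2

k=0: U[0][0]=3
  eliminate (1,0): mult=-1, new row 1: (0, -2, 1); set L[1][0]=-1
  eliminate (2,0): mult=2, new row 2: (0, -6, 4); set L[2][0]=2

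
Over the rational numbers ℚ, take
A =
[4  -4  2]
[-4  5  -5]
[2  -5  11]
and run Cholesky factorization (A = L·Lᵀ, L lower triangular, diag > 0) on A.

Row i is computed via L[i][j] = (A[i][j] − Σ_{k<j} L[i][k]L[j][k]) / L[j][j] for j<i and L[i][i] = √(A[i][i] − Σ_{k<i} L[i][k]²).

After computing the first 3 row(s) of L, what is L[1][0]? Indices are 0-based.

Step 1: L[0][0] = √(4) = 2.
  L[1][0] = (-4) / L[0][0] = -2.
Step 2: L[1][1] = √(1) = 1.
  L[2][0] = (2) / L[0][0] = 1.
  L[2][1] = (-3) / L[1][1] = -3.
Step 3: L[2][2] = √(1) = 1.

L[1][0] = -2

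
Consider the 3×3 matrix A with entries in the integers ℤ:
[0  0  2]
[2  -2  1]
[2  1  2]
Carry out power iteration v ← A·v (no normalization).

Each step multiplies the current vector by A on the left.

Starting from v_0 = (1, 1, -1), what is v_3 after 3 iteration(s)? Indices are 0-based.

v_0 = (1, 1, -1).
v_1 = A·v_0 = (-2, -1, 1).
v_2 = A·v_1 = (2, -1, -3).
v_3 = A·v_2 = (-6, 3, -3).

v_3 = (-6, 3, -3)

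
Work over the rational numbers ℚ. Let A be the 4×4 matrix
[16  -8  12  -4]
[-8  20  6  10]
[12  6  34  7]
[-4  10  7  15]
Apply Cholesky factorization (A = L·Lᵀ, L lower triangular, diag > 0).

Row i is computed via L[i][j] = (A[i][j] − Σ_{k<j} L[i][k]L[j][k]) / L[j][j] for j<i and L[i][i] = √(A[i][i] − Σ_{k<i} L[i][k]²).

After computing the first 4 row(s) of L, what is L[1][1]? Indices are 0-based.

Step 1: L[0][0] = √(16) = 4.
  L[1][0] = (-8) / L[0][0] = -2.
Step 2: L[1][1] = √(16) = 4.
  L[2][0] = (12) / L[0][0] = 3.
  L[2][1] = (12) / L[1][1] = 3.
Step 3: L[2][2] = √(16) = 4.
  L[3][0] = (-4) / L[0][0] = -1.
  L[3][1] = (8) / L[1][1] = 2.
  L[3][2] = (4) / L[2][2] = 1.
Step 4: L[3][3] = √(9) = 3.

L[1][1] = 4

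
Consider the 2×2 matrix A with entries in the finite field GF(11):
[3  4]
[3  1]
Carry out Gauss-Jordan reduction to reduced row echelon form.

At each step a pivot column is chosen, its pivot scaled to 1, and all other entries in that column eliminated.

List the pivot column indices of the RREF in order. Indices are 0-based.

[1] R0 /= 3  ⇒  (1, 5)
     R1 -= 3·R0  ⇒  (0, 8)
[2] R1 /= 8  ⇒  (0, 1)
     R0 -= 5·R1  ⇒  (1, 0)

pivot columns: 0, 1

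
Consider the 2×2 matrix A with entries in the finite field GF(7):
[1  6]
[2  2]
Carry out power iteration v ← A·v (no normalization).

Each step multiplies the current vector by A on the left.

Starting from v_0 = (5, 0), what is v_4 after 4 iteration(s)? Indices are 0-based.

v_0 = (5, 0).
v_1 = A·v_0 = (5, 3).
v_2 = A·v_1 = (2, 2).
v_3 = A·v_2 = (0, 1).
v_4 = A·v_3 = (6, 2).

v_4 = (6, 2)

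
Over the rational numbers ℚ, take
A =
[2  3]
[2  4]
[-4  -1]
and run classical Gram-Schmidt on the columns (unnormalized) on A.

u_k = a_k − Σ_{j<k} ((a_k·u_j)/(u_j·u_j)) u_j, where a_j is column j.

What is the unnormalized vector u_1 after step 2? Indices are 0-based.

u_1 = (3/2, 5/2, 2)

Step 1: u_0 = a_0 = (2, 2, -4).
Step 2: u_1 = a_1 − (3/4)·u_0 = (3/2, 5/2, 2).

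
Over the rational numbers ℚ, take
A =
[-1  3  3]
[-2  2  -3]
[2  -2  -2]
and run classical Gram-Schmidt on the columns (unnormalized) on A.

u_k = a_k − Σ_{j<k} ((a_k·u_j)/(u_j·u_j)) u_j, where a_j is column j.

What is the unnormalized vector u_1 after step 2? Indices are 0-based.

u_1 = (16/9, -4/9, 4/9)

Step 1: u_0 = a_0 = (-1, -2, 2).
Step 2: u_1 = a_1 − (-11/9)·u_0 = (16/9, -4/9, 4/9).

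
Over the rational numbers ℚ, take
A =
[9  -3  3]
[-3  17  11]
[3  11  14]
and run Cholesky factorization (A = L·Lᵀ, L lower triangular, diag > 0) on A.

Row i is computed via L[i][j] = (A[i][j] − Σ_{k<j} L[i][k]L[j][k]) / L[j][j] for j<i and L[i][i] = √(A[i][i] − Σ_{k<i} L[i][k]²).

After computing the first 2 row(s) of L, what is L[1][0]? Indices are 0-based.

Step 1: L[0][0] = √(9) = 3.
  L[1][0] = (-3) / L[0][0] = -1.
Step 2: L[1][1] = √(16) = 4.

L[1][0] = -1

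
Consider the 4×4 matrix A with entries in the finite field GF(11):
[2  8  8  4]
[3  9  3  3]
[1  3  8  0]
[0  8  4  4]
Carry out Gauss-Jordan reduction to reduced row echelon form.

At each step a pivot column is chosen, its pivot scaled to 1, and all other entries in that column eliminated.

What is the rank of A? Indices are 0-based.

step 1: normalize row 0 (÷2) = (1, 4, 4, 2)
  row 1: subtract 3×row0 = (0, 8, 2, 8)
  row 2: subtract 1×row0 = (0, 10, 4, 9)
step 2: normalize row 1 (÷8) = (0, 1, 3, 1)
  row 0: subtract 4×row1 = (1, 0, 3, 9)
  row 2: subtract 10×row1 = (0, 0, 7, 10)
  row 3: subtract 8×row1 = (0, 0, 2, 7)
step 3: normalize row 2 (÷7) = (0, 0, 1, 3)
  row 0: subtract 3×row2 = (1, 0, 0, 0)
  row 1: subtract 3×row2 = (0, 1, 0, 3)
  row 3: subtract 2×row2 = (0, 0, 0, 1)
step 4: normalize row 3 (÷1) = (0, 0, 0, 1)
  row 1: subtract 3×row3 = (0, 1, 0, 0)
  row 2: subtract 3×row3 = (0, 0, 1, 0)

rank = 4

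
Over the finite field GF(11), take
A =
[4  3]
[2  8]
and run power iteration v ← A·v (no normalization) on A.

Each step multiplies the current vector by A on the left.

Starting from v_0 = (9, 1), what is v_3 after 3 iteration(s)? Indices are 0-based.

v_3 = (1, 6)

v_0 = (9, 1).
v_1 = A·v_0 = (6, 4).
v_2 = A·v_1 = (3, 0).
v_3 = A·v_2 = (1, 6).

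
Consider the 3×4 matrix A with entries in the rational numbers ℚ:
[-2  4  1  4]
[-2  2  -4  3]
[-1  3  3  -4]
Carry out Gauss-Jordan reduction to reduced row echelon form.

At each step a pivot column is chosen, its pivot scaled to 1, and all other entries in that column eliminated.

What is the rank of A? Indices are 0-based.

rank = 3

[1] R0 /= -2  ⇒  (1, -2, -1/2, -2)
     R1 -= -2·R0  ⇒  (0, -2, -5, -1)
     R2 -= -1·R0  ⇒  (0, 1, 5/2, -6)
[2] R1 /= -2  ⇒  (0, 1, 5/2, 1/2)
     R0 -= -2·R1  ⇒  (1, 0, 9/2, -1)
     R2 -= 1·R1  ⇒  (0, 0, 0, -13/2)
column 2 empty below row 2
[3] R2 /= -13/2  ⇒  (0, 0, 0, 1)
     R0 -= -1·R2  ⇒  (1, 0, 9/2, 0)
     R1 -= 1/2·R2  ⇒  (0, 1, 5/2, 0)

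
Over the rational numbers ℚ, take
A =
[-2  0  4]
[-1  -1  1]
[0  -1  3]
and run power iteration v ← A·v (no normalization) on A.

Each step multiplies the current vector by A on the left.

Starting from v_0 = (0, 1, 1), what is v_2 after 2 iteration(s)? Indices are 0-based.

v_2 = (0, -2, 6)

v_0 = (0, 1, 1).
v_1 = A·v_0 = (4, 0, 2).
v_2 = A·v_1 = (0, -2, 6).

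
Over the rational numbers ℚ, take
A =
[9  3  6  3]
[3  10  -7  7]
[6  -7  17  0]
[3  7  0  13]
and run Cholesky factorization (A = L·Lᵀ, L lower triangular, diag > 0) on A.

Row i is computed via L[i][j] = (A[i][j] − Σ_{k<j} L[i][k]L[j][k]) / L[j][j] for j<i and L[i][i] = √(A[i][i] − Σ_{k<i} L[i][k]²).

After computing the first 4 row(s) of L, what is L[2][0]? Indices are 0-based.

Step 1: L[0][0] = √(9) = 3.
  L[1][0] = (3) / L[0][0] = 1.
Step 2: L[1][1] = √(9) = 3.
  L[2][0] = (6) / L[0][0] = 2.
  L[2][1] = (-9) / L[1][1] = -3.
Step 3: L[2][2] = √(4) = 2.
  L[3][0] = (3) / L[0][0] = 1.
  L[3][1] = (6) / L[1][1] = 2.
  L[3][2] = (4) / L[2][2] = 2.
Step 4: L[3][3] = √(4) = 2.

L[2][0] = 2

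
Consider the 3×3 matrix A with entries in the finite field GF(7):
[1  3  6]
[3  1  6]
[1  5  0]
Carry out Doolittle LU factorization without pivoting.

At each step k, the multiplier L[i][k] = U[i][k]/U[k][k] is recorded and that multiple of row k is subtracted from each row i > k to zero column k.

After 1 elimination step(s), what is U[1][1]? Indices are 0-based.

Step 1: pivot at (0,0) is 1.
  row1 ← row1 − (3)·row0  ⇒  L[1][0]=3, U row1=(0, 6, 2)
  row2 ← row2 − (1)·row0  ⇒  L[2][0]=1, U row2=(0, 2, 1)

U[1][1] = 6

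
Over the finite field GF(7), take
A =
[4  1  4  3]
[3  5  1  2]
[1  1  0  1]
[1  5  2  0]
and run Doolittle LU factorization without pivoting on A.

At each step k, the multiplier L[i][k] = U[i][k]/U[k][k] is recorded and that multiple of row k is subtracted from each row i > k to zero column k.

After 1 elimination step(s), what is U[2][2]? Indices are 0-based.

k=0: U[0][0]=4
  eliminate (1,0): mult=6, new row 1: (0, 6, 5, 5); set L[1][0]=6
  eliminate (2,0): mult=2, new row 2: (0, 6, 6, 2); set L[2][0]=2
  eliminate (3,0): mult=2, new row 3: (0, 3, 1, 1); set L[3][0]=2

U[2][2] = 6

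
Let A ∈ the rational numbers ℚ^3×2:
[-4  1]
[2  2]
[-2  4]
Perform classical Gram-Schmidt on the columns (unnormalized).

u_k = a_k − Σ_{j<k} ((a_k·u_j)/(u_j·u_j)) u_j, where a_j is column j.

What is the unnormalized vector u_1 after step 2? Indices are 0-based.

u_1 = (-1/3, 8/3, 10/3)

Step 1: u_0 = a_0 = (-4, 2, -2).
Step 2: u_1 = a_1 − (-1/3)·u_0 = (-1/3, 8/3, 10/3).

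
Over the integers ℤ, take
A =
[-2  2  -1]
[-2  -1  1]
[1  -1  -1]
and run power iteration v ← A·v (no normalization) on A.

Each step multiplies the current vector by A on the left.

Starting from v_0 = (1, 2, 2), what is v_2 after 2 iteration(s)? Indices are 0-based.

v_2 = (-1, -1, 5)

v_0 = (1, 2, 2).
v_1 = A·v_0 = (0, -2, -3).
v_2 = A·v_1 = (-1, -1, 5).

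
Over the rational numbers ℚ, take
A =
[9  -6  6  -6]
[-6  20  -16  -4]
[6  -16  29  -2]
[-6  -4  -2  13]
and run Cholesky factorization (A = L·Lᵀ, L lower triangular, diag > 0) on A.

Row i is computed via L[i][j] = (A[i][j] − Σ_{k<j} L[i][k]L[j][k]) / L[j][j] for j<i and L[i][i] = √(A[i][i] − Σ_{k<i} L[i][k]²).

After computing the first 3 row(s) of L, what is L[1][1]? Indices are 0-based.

Step 1: L[0][0] = √(9) = 3.
  L[1][0] = (-6) / L[0][0] = -2.
Step 2: L[1][1] = √(16) = 4.
  L[2][0] = (6) / L[0][0] = 2.
  L[2][1] = (-12) / L[1][1] = -3.
Step 3: L[2][2] = √(16) = 4.

L[1][1] = 4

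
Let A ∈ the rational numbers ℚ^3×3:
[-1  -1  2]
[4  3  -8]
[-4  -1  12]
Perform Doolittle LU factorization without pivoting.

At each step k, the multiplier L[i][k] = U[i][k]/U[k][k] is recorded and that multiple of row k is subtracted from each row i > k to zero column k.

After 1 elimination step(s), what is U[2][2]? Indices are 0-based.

k=0: U[0][0]=-1
  eliminate (1,0): mult=-4, new row 1: (0, -1, 0); set L[1][0]=-4
  eliminate (2,0): mult=4, new row 2: (0, 3, 4); set L[2][0]=4

U[2][2] = 4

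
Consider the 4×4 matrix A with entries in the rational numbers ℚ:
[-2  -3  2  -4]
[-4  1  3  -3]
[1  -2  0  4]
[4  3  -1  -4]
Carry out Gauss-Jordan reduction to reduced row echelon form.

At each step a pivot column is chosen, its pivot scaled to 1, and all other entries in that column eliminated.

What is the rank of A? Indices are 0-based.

step 1: normalize row 0 (÷-2) = (1, 3/2, -1, 2)
  row 1: subtract -4×row0 = (0, 7, -1, 5)
  row 2: subtract 1×row0 = (0, -7/2, 1, 2)
  row 3: subtract 4×row0 = (0, -3, 3, -12)
step 2: normalize row 1 (÷7) = (0, 1, -1/7, 5/7)
  row 0: subtract 3/2×row1 = (1, 0, -11/14, 13/14)
  row 2: subtract -7/2×row1 = (0, 0, 1/2, 9/2)
  row 3: subtract -3×row1 = (0, 0, 18/7, -69/7)
step 3: normalize row 2 (÷1/2) = (0, 0, 1, 9)
  row 0: subtract -11/14×row2 = (1, 0, 0, 8)
  row 1: subtract -1/7×row2 = (0, 1, 0, 2)
  row 3: subtract 18/7×row2 = (0, 0, 0, -33)
step 4: normalize row 3 (÷-33) = (0, 0, 0, 1)
  row 0: subtract 8×row3 = (1, 0, 0, 0)
  row 1: subtract 2×row3 = (0, 1, 0, 0)
  row 2: subtract 9×row3 = (0, 0, 1, 0)

rank = 4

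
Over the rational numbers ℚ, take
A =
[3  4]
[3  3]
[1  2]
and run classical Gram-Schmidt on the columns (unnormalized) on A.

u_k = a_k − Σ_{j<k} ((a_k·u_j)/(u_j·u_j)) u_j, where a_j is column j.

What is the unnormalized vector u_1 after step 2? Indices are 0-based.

u_1 = (7/19, -12/19, 15/19)

Step 1: u_0 = a_0 = (3, 3, 1).
Step 2: u_1 = a_1 − (23/19)·u_0 = (7/19, -12/19, 15/19).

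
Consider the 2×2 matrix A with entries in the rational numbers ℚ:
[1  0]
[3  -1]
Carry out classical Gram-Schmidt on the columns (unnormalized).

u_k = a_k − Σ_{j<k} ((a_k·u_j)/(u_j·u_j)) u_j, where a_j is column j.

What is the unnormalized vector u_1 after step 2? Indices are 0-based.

Step 1: u_0 = a_0 = (1, 3).
Step 2: u_1 = a_1 − (-3/10)·u_0 = (3/10, -1/10).

u_1 = (3/10, -1/10)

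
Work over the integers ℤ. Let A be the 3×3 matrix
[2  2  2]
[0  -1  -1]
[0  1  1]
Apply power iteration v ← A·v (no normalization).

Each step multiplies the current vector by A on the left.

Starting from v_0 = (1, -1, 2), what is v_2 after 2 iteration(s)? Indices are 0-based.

v_2 = (8, 0, 0)

v_0 = (1, -1, 2).
v_1 = A·v_0 = (4, -1, 1).
v_2 = A·v_1 = (8, 0, 0).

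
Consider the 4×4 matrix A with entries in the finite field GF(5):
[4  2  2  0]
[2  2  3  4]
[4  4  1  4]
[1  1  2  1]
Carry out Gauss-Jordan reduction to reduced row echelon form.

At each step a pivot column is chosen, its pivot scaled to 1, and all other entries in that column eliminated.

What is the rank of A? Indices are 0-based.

step 1: normalize row 0 (÷4) = (1, 3, 3, 0)
  row 1: subtract 2×row0 = (0, 1, 2, 4)
  row 2: subtract 4×row0 = (0, 2, 4, 4)
  row 3: subtract 1×row0 = (0, 3, 4, 1)
step 2: normalize row 1 (÷1) = (0, 1, 2, 4)
  row 0: subtract 3×row1 = (1, 0, 2, 3)
  row 2: subtract 2×row1 = (0, 0, 0, 1)
  row 3: subtract 3×row1 = (0, 0, 3, 4)
step 3: exchange rows 2,3
step 3: normalize row 2 (÷3) = (0, 0, 1, 3)
  row 0: subtract 2×row2 = (1, 0, 0, 2)
  row 1: subtract 2×row2 = (0, 1, 0, 3)
step 4: normalize row 3 (÷1) = (0, 0, 0, 1)
  row 0: subtract 2×row3 = (1, 0, 0, 0)
  row 1: subtract 3×row3 = (0, 1, 0, 0)
  row 2: subtract 3×row3 = (0, 0, 1, 0)

rank = 4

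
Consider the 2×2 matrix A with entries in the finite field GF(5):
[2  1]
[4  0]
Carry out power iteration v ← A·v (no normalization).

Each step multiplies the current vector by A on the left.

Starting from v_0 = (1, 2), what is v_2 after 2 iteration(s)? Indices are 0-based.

v_0 = (1, 2).
v_1 = A·v_0 = (4, 4).
v_2 = A·v_1 = (2, 1).

v_2 = (2, 1)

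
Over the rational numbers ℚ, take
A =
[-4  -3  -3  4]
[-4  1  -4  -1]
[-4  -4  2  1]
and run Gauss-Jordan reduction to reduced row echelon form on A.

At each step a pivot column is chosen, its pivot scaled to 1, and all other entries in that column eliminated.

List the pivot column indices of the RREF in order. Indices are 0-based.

pivot columns: 0, 1, 2

pivot(0,0)=-4: scale R0 → (1, 3/4, 3/4, -1)
  clear (1,0): R1 −= (-4)R0 → (0, 4, -1, -5)
  clear (2,0): R2 −= (-4)R0 → (0, -1, 5, -3)
pivot(1,1)=4: scale R1 → (0, 1, -1/4, -5/4)
  clear (0,1): R0 −= (3/4)R1 → (1, 0, 15/16, -1/16)
  clear (2,1): R2 −= (-1)R1 → (0, 0, 19/4, -17/4)
pivot(2,2)=19/4: scale R2 → (0, 0, 1, -17/19)
  clear (0,2): R0 −= (15/16)R2 → (1, 0, 0, 59/76)
  clear (1,2): R1 −= (-1/4)R2 → (0, 1, 0, -28/19)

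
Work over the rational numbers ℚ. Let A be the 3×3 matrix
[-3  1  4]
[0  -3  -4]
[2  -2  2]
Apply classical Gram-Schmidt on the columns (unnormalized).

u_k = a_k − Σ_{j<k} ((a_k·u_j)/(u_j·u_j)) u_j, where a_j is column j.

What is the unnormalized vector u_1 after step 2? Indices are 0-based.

Step 1: u_0 = a_0 = (-3, 0, 2).
Step 2: u_1 = a_1 − (-7/13)·u_0 = (-8/13, -3, -12/13).

u_1 = (-8/13, -3, -12/13)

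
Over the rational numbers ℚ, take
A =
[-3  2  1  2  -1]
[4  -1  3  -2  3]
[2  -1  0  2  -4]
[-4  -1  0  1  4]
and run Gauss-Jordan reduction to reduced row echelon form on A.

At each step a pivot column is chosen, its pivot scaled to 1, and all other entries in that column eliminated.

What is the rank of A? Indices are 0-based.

step 1: normalize row 0 (÷-3) = (1, -2/3, -1/3, -2/3, 1/3)
  row 1: subtract 4×row0 = (0, 5/3, 13/3, 2/3, 5/3)
  row 2: subtract 2×row0 = (0, 1/3, 2/3, 10/3, -14/3)
  row 3: subtract -4×row0 = (0, -11/3, -4/3, -5/3, 16/3)
step 2: normalize row 1 (÷5/3) = (0, 1, 13/5, 2/5, 1)
  row 0: subtract -2/3×row1 = (1, 0, 7/5, -2/5, 1)
  row 2: subtract 1/3×row1 = (0, 0, -1/5, 16/5, -5)
  row 3: subtract -11/3×row1 = (0, 0, 41/5, -1/5, 9)
step 3: normalize row 2 (÷-1/5) = (0, 0, 1, -16, 25)
  row 0: subtract 7/5×row2 = (1, 0, 0, 22, -34)
  row 1: subtract 13/5×row2 = (0, 1, 0, 42, -64)
  row 3: subtract 41/5×row2 = (0, 0, 0, 131, -196)
step 4: normalize row 3 (÷131) = (0, 0, 0, 1, -196/131)
  row 0: subtract 22×row3 = (1, 0, 0, 0, -142/131)
  row 1: subtract 42×row3 = (0, 1, 0, 0, -152/131)
  row 2: subtract -16×row3 = (0, 0, 1, 0, 139/131)

rank = 4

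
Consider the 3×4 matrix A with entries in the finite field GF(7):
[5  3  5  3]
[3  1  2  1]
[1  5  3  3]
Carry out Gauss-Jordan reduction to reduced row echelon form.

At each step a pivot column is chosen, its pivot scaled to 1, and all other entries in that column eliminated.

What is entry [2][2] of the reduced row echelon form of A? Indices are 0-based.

M[2][2] = 0

pivot(0,0)=5: scale R0 → (1, 2, 1, 2)
  clear (1,0): R1 −= (3)R0 → (0, 2, 6, 2)
  clear (2,0): R2 −= (1)R0 → (0, 3, 2, 1)
pivot(1,1)=2: scale R1 → (0, 1, 3, 1)
  clear (0,1): R0 −= (2)R1 → (1, 0, 2, 0)
  clear (2,1): R2 −= (3)R1 → (0, 0, 0, 5)
col 2: no nonzero at/below row 2; advance.
pivot(2,3)=5: scale R2 → (0, 0, 0, 1)
  clear (1,3): R1 −= (1)R2 → (0, 1, 3, 0)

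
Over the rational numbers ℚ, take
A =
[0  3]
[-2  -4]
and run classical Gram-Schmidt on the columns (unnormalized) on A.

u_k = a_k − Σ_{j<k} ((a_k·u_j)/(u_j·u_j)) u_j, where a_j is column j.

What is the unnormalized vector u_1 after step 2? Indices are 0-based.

u_1 = (3, 0)

Step 1: u_0 = a_0 = (0, -2).
Step 2: u_1 = a_1 − (2)·u_0 = (3, 0).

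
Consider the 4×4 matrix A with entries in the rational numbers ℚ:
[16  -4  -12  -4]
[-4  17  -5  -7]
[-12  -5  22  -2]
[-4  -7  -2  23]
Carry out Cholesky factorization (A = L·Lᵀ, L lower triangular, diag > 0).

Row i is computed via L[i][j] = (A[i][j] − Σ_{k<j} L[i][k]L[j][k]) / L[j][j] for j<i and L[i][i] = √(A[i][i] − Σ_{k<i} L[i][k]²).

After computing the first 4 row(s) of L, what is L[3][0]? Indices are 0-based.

Step 1: L[0][0] = √(16) = 4.
  L[1][0] = (-4) / L[0][0] = -1.
Step 2: L[1][1] = √(16) = 4.
  L[2][0] = (-12) / L[0][0] = -3.
  L[2][1] = (-8) / L[1][1] = -2.
Step 3: L[2][2] = √(9) = 3.
  L[3][0] = (-4) / L[0][0] = -1.
  L[3][1] = (-8) / L[1][1] = -2.
  L[3][2] = (-9) / L[2][2] = -3.
Step 4: L[3][3] = √(9) = 3.

L[3][0] = -1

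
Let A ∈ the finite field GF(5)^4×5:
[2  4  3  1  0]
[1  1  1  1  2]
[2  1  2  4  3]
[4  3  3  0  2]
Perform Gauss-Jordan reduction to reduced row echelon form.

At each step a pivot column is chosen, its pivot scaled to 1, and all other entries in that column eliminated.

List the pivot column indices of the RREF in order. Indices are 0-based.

pivot columns: 0, 1, 2, 3

step 1: normalize row 0 (÷2) = (1, 2, 4, 3, 0)
  row 1: subtract 1×row0 = (0, 4, 2, 3, 2)
  row 2: subtract 2×row0 = (0, 2, 4, 3, 3)
  row 3: subtract 4×row0 = (0, 0, 2, 3, 2)
step 2: normalize row 1 (÷4) = (0, 1, 3, 2, 3)
  row 0: subtract 2×row1 = (1, 0, 3, 4, 4)
  row 2: subtract 2×row1 = (0, 0, 3, 4, 2)
step 3: normalize row 2 (÷3) = (0, 0, 1, 3, 4)
  row 0: subtract 3×row2 = (1, 0, 0, 0, 2)
  row 1: subtract 3×row2 = (0, 1, 0, 3, 1)
  row 3: subtract 2×row2 = (0, 0, 0, 2, 4)
step 4: normalize row 3 (÷2) = (0, 0, 0, 1, 2)
  row 1: subtract 3×row3 = (0, 1, 0, 0, 0)
  row 2: subtract 3×row3 = (0, 0, 1, 0, 3)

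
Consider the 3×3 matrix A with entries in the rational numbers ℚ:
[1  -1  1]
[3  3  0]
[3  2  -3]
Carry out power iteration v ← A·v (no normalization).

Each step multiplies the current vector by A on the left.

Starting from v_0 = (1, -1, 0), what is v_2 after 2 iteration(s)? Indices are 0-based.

v_2 = (3, 6, 3)

v_0 = (1, -1, 0).
v_1 = A·v_0 = (2, 0, 1).
v_2 = A·v_1 = (3, 6, 3).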